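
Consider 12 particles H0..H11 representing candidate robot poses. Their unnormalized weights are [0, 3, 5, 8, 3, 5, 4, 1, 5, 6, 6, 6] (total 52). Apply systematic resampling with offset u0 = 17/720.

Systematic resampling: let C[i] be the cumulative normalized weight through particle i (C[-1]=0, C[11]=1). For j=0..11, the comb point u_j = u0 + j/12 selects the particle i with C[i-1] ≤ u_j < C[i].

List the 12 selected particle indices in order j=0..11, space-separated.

C = [0, 3/52, 2/13, 4/13, 19/52, 6/13, 7/13, 29/52, 17/26, 10/13, 23/26, 1]
j=0: u_0=17/720 ∈ [0, 3/52) → index 1
j=1: u_1=77/720 ∈ [3/52, 2/13) → index 2
j=2: u_2=137/720 ∈ [2/13, 4/13) → index 3
j=3: u_3=197/720 ∈ [2/13, 4/13) → index 3
j=4: u_4=257/720 ∈ [4/13, 19/52) → index 4
j=5: u_5=317/720 ∈ [19/52, 6/13) → index 5
j=6: u_6=377/720 ∈ [6/13, 7/13) → index 6
j=7: u_7=437/720 ∈ [29/52, 17/26) → index 8
j=8: u_8=497/720 ∈ [17/26, 10/13) → index 9
j=9: u_9=557/720 ∈ [10/13, 23/26) → index 10
j=10: u_10=617/720 ∈ [10/13, 23/26) → index 10
j=11: u_11=677/720 ∈ [23/26, 1) → index 11

1 2 3 3 4 5 6 8 9 10 10 11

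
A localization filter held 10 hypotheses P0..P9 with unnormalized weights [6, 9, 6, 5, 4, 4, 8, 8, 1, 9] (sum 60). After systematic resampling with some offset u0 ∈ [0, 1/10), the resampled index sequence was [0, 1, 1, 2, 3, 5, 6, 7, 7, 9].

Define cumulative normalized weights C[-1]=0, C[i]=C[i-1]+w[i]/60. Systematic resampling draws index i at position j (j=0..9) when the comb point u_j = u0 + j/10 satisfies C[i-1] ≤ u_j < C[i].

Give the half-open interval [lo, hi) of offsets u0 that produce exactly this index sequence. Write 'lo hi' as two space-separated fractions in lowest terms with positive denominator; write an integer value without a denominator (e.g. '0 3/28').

C = [1/10, 1/4, 7/20, 13/30, 1/2, 17/30, 7/10, 5/6, 17/20, 1]
j=0 picked index 0: u0 ∈ [0, 1/10)
j=1 picked index 1: u0 ∈ [0, 3/20)
j=2 picked index 1: u0 ∈ [-1/10, 1/20)
j=3 picked index 2: u0 ∈ [-1/20, 1/20)
j=4 picked index 3: u0 ∈ [-1/20, 1/30)
j=5 picked index 5: u0 ∈ [0, 1/15)
j=6 picked index 6: u0 ∈ [-1/30, 1/10)
j=7 picked index 7: u0 ∈ [0, 2/15)
j=8 picked index 7: u0 ∈ [-1/10, 1/30)
j=9 picked index 9: u0 ∈ [-1/20, 1/10)
intersection: [0, 1/30)

0 1/30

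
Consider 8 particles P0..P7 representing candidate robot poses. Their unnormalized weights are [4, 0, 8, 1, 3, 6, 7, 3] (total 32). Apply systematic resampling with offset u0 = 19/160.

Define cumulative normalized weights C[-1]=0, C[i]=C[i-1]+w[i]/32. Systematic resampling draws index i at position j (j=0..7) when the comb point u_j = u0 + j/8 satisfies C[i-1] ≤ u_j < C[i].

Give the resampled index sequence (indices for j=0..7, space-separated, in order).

C = [1/8, 1/8, 3/8, 13/32, 1/2, 11/16, 29/32, 1]
j=0: u_0=19/160 ∈ [0, 1/8) → index 0
j=1: u_1=39/160 ∈ [1/8, 3/8) → index 2
j=2: u_2=59/160 ∈ [1/8, 3/8) → index 2
j=3: u_3=79/160 ∈ [13/32, 1/2) → index 4
j=4: u_4=99/160 ∈ [1/2, 11/16) → index 5
j=5: u_5=119/160 ∈ [11/16, 29/32) → index 6
j=6: u_6=139/160 ∈ [11/16, 29/32) → index 6
j=7: u_7=159/160 ∈ [29/32, 1) → index 7

0 2 2 4 5 6 6 7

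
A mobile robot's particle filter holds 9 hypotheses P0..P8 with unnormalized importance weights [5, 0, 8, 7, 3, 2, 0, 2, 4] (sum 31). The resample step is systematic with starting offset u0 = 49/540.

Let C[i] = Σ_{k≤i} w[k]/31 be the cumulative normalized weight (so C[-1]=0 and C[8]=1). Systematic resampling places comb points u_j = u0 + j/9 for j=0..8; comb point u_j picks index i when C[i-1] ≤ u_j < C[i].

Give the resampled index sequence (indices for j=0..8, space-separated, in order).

C = [5/31, 5/31, 13/31, 20/31, 23/31, 25/31, 25/31, 27/31, 1]
j=0: u_0=49/540 ∈ [0, 5/31) → index 0
j=1: u_1=109/540 ∈ [5/31, 13/31) → index 2
j=2: u_2=169/540 ∈ [5/31, 13/31) → index 2
j=3: u_3=229/540 ∈ [13/31, 20/31) → index 3
j=4: u_4=289/540 ∈ [13/31, 20/31) → index 3
j=5: u_5=349/540 ∈ [20/31, 23/31) → index 4
j=6: u_6=409/540 ∈ [23/31, 25/31) → index 5
j=7: u_7=469/540 ∈ [25/31, 27/31) → index 7
j=8: u_8=529/540 ∈ [27/31, 1) → index 8

0 2 2 3 3 4 5 7 8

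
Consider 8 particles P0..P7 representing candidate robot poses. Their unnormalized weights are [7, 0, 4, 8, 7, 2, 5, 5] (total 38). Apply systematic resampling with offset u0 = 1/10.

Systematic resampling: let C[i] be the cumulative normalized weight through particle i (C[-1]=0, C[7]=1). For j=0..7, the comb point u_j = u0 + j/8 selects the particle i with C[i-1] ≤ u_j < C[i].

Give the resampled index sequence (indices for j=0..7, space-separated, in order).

C = [7/38, 7/38, 11/38, 1/2, 13/19, 14/19, 33/38, 1]
j=0: u_0=1/10 ∈ [0, 7/38) → index 0
j=1: u_1=9/40 ∈ [7/38, 11/38) → index 2
j=2: u_2=7/20 ∈ [11/38, 1/2) → index 3
j=3: u_3=19/40 ∈ [11/38, 1/2) → index 3
j=4: u_4=3/5 ∈ [1/2, 13/19) → index 4
j=5: u_5=29/40 ∈ [13/19, 14/19) → index 5
j=6: u_6=17/20 ∈ [14/19, 33/38) → index 6
j=7: u_7=39/40 ∈ [33/38, 1) → index 7

0 2 3 3 4 5 6 7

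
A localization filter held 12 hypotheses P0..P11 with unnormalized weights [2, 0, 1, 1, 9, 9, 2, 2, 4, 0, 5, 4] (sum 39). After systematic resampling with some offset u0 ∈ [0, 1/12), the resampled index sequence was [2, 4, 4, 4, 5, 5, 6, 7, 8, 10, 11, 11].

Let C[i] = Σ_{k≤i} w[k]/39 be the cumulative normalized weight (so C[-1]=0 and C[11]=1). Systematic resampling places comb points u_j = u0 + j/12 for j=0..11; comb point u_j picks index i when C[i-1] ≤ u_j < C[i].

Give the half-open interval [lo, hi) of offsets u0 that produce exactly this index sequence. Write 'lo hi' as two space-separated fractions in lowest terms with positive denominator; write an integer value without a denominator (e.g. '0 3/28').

C = [2/39, 2/39, 1/13, 4/39, 1/3, 22/39, 8/13, 2/3, 10/13, 10/13, 35/39, 1]
j=0 picked index 2: u0 ∈ [2/39, 1/13)
j=1 picked index 4: u0 ∈ [1/52, 1/4)
j=2 picked index 4: u0 ∈ [-5/78, 1/6)
j=3 picked index 4: u0 ∈ [-23/156, 1/12)
j=4 picked index 5: u0 ∈ [0, 3/13)
j=5 picked index 5: u0 ∈ [-1/12, 23/156)
j=6 picked index 6: u0 ∈ [5/78, 3/26)
j=7 picked index 7: u0 ∈ [5/156, 1/12)
j=8 picked index 8: u0 ∈ [0, 4/39)
j=9 picked index 10: u0 ∈ [1/52, 23/156)
j=10 picked index 11: u0 ∈ [5/78, 1/6)
j=11 picked index 11: u0 ∈ [-1/52, 1/12)
intersection: [5/78, 1/13)

5/78 1/13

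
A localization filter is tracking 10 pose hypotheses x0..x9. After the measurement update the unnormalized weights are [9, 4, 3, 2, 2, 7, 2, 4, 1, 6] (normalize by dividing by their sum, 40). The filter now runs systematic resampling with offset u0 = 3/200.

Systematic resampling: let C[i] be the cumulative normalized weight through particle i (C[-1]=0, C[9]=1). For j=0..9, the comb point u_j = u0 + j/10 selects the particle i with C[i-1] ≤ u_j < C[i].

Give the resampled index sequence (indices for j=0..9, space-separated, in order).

0 0 0 1 3 5 5 6 7 9

C = [9/40, 13/40, 2/5, 9/20, 1/2, 27/40, 29/40, 33/40, 17/20, 1]
j=0: u_0=3/200 ∈ [0, 9/40) → index 0
j=1: u_1=23/200 ∈ [0, 9/40) → index 0
j=2: u_2=43/200 ∈ [0, 9/40) → index 0
j=3: u_3=63/200 ∈ [9/40, 13/40) → index 1
j=4: u_4=83/200 ∈ [2/5, 9/20) → index 3
j=5: u_5=103/200 ∈ [1/2, 27/40) → index 5
j=6: u_6=123/200 ∈ [1/2, 27/40) → index 5
j=7: u_7=143/200 ∈ [27/40, 29/40) → index 6
j=8: u_8=163/200 ∈ [29/40, 33/40) → index 7
j=9: u_9=183/200 ∈ [17/20, 1) → index 9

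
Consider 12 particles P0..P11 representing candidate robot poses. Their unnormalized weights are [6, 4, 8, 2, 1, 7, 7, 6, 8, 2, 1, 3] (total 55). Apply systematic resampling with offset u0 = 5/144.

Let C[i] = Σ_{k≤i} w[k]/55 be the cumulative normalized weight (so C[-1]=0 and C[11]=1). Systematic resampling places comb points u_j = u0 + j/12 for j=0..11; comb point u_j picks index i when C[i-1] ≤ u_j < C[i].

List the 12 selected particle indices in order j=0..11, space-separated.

0 1 2 2 4 5 6 6 7 8 8 11

C = [6/55, 2/11, 18/55, 4/11, 21/55, 28/55, 7/11, 41/55, 49/55, 51/55, 52/55, 1]
j=0: u_0=5/144 ∈ [0, 6/55) → index 0
j=1: u_1=17/144 ∈ [6/55, 2/11) → index 1
j=2: u_2=29/144 ∈ [2/11, 18/55) → index 2
j=3: u_3=41/144 ∈ [2/11, 18/55) → index 2
j=4: u_4=53/144 ∈ [4/11, 21/55) → index 4
j=5: u_5=65/144 ∈ [21/55, 28/55) → index 5
j=6: u_6=77/144 ∈ [28/55, 7/11) → index 6
j=7: u_7=89/144 ∈ [28/55, 7/11) → index 6
j=8: u_8=101/144 ∈ [7/11, 41/55) → index 7
j=9: u_9=113/144 ∈ [41/55, 49/55) → index 8
j=10: u_10=125/144 ∈ [41/55, 49/55) → index 8
j=11: u_11=137/144 ∈ [52/55, 1) → index 11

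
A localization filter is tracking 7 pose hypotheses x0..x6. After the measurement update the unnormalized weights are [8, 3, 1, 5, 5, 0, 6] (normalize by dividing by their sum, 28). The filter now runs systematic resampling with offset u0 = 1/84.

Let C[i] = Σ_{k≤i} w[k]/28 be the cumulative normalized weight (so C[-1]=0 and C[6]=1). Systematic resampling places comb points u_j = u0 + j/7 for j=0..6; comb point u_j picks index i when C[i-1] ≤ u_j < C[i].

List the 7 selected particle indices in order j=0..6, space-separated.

0 0 1 3 3 4 6

C = [2/7, 11/28, 3/7, 17/28, 11/14, 11/14, 1]
j=0: u_0=1/84 ∈ [0, 2/7) → index 0
j=1: u_1=13/84 ∈ [0, 2/7) → index 0
j=2: u_2=25/84 ∈ [2/7, 11/28) → index 1
j=3: u_3=37/84 ∈ [3/7, 17/28) → index 3
j=4: u_4=7/12 ∈ [3/7, 17/28) → index 3
j=5: u_5=61/84 ∈ [17/28, 11/14) → index 4
j=6: u_6=73/84 ∈ [11/14, 1) → index 6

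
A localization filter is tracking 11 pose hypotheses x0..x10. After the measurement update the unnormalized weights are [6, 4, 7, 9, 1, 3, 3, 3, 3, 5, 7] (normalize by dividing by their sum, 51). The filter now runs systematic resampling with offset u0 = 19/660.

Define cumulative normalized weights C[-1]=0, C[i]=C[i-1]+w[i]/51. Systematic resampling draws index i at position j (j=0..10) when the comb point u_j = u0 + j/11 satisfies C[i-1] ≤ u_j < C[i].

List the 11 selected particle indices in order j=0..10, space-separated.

C = [2/17, 10/51, 1/3, 26/51, 9/17, 10/17, 11/17, 12/17, 13/17, 44/51, 1]
j=0: u_0=19/660 ∈ [0, 2/17) → index 0
j=1: u_1=79/660 ∈ [2/17, 10/51) → index 1
j=2: u_2=139/660 ∈ [10/51, 1/3) → index 2
j=3: u_3=199/660 ∈ [10/51, 1/3) → index 2
j=4: u_4=259/660 ∈ [1/3, 26/51) → index 3
j=5: u_5=29/60 ∈ [1/3, 26/51) → index 3
j=6: u_6=379/660 ∈ [9/17, 10/17) → index 5
j=7: u_7=439/660 ∈ [11/17, 12/17) → index 7
j=8: u_8=499/660 ∈ [12/17, 13/17) → index 8
j=9: u_9=559/660 ∈ [13/17, 44/51) → index 9
j=10: u_10=619/660 ∈ [44/51, 1) → index 10

0 1 2 2 3 3 5 7 8 9 10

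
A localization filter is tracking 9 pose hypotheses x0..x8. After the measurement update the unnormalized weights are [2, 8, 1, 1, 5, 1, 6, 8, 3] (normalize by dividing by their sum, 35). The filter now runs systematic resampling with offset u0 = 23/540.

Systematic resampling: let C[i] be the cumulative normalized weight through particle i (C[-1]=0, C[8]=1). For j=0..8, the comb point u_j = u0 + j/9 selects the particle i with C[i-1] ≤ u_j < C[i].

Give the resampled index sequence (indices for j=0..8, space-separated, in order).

C = [2/35, 2/7, 11/35, 12/35, 17/35, 18/35, 24/35, 32/35, 1]
j=0: u_0=23/540 ∈ [0, 2/35) → index 0
j=1: u_1=83/540 ∈ [2/35, 2/7) → index 1
j=2: u_2=143/540 ∈ [2/35, 2/7) → index 1
j=3: u_3=203/540 ∈ [12/35, 17/35) → index 4
j=4: u_4=263/540 ∈ [17/35, 18/35) → index 5
j=5: u_5=323/540 ∈ [18/35, 24/35) → index 6
j=6: u_6=383/540 ∈ [24/35, 32/35) → index 7
j=7: u_7=443/540 ∈ [24/35, 32/35) → index 7
j=8: u_8=503/540 ∈ [32/35, 1) → index 8

0 1 1 4 5 6 7 7 8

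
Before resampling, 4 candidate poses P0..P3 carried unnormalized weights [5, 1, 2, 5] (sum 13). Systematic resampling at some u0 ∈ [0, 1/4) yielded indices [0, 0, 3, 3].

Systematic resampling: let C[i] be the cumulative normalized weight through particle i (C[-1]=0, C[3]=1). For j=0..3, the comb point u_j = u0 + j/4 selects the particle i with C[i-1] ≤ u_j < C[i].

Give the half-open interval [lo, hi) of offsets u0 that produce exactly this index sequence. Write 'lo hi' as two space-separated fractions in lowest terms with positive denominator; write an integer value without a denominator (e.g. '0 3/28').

3/26 7/52

C = [5/13, 6/13, 8/13, 1]
j=0 picked index 0: u0 ∈ [0, 5/13)
j=1 picked index 0: u0 ∈ [-1/4, 7/52)
j=2 picked index 3: u0 ∈ [3/26, 1/2)
j=3 picked index 3: u0 ∈ [-7/52, 1/4)
intersection: [3/26, 7/52)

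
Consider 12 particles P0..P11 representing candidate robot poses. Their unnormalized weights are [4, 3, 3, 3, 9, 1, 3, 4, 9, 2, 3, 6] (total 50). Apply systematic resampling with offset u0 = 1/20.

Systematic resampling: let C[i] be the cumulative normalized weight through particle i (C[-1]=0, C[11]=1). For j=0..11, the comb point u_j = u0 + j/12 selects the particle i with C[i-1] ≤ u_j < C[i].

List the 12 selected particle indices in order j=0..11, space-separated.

C = [2/25, 7/50, 1/5, 13/50, 11/25, 23/50, 13/25, 3/5, 39/50, 41/50, 22/25, 1]
j=0: u_0=1/20 ∈ [0, 2/25) → index 0
j=1: u_1=2/15 ∈ [2/25, 7/50) → index 1
j=2: u_2=13/60 ∈ [1/5, 13/50) → index 3
j=3: u_3=3/10 ∈ [13/50, 11/25) → index 4
j=4: u_4=23/60 ∈ [13/50, 11/25) → index 4
j=5: u_5=7/15 ∈ [23/50, 13/25) → index 6
j=6: u_6=11/20 ∈ [13/25, 3/5) → index 7
j=7: u_7=19/30 ∈ [3/5, 39/50) → index 8
j=8: u_8=43/60 ∈ [3/5, 39/50) → index 8
j=9: u_9=4/5 ∈ [39/50, 41/50) → index 9
j=10: u_10=53/60 ∈ [22/25, 1) → index 11
j=11: u_11=29/30 ∈ [22/25, 1) → index 11

0 1 3 4 4 6 7 8 8 9 11 11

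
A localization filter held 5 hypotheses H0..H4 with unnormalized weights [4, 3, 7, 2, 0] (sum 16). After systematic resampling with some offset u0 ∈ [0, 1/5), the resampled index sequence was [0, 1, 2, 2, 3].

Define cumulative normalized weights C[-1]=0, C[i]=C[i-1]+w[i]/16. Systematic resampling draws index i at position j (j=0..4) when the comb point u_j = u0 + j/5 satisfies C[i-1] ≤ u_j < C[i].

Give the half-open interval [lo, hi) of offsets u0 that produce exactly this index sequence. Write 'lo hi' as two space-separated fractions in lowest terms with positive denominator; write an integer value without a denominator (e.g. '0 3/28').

C = [1/4, 7/16, 7/8, 1, 1]
j=0 picked index 0: u0 ∈ [0, 1/4)
j=1 picked index 1: u0 ∈ [1/20, 19/80)
j=2 picked index 2: u0 ∈ [3/80, 19/40)
j=3 picked index 2: u0 ∈ [-13/80, 11/40)
j=4 picked index 3: u0 ∈ [3/40, 1/5)
intersection: [3/40, 1/5)

3/40 1/5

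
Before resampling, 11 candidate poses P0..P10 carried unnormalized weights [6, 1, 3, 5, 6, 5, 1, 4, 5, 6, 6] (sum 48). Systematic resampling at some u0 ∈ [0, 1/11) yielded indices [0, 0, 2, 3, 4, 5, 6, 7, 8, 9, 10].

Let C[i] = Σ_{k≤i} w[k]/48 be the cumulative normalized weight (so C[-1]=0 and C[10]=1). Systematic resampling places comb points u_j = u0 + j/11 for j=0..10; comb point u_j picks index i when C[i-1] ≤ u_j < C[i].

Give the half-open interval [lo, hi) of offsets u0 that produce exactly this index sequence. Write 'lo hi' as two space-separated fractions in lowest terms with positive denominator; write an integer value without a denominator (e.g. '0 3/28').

C = [1/8, 7/48, 5/24, 5/16, 7/16, 13/24, 9/16, 31/48, 3/4, 7/8, 1]
j=0 picked index 0: u0 ∈ [0, 1/8)
j=1 picked index 0: u0 ∈ [-1/11, 3/88)
j=2 picked index 2: u0 ∈ [-19/528, 7/264)
j=3 picked index 3: u0 ∈ [-17/264, 7/176)
j=4 picked index 4: u0 ∈ [-9/176, 13/176)
j=5 picked index 5: u0 ∈ [-3/176, 23/264)
j=6 picked index 6: u0 ∈ [-1/264, 3/176)
j=7 picked index 7: u0 ∈ [-13/176, 5/528)
j=8 picked index 8: u0 ∈ [-43/528, 1/44)
j=9 picked index 9: u0 ∈ [-3/44, 5/88)
j=10 picked index 10: u0 ∈ [-3/88, 1/11)
intersection: [0, 5/528)

0 5/528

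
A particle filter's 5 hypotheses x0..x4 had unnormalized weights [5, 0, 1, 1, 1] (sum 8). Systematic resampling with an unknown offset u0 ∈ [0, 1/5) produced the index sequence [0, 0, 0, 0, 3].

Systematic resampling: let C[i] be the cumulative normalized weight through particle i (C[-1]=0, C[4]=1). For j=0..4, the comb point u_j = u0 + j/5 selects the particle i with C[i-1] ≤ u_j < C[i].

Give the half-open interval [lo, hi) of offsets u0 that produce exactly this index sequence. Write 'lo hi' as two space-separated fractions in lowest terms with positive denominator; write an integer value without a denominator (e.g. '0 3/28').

0 1/40

C = [5/8, 5/8, 3/4, 7/8, 1]
j=0 picked index 0: u0 ∈ [0, 5/8)
j=1 picked index 0: u0 ∈ [-1/5, 17/40)
j=2 picked index 0: u0 ∈ [-2/5, 9/40)
j=3 picked index 0: u0 ∈ [-3/5, 1/40)
j=4 picked index 3: u0 ∈ [-1/20, 3/40)
intersection: [0, 1/40)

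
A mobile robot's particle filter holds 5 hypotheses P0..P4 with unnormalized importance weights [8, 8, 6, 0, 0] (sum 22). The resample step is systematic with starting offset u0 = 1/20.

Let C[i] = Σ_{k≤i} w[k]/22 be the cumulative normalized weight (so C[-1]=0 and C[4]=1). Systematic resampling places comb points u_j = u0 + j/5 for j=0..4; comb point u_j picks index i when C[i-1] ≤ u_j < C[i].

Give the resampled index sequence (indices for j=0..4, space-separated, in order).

C = [4/11, 8/11, 1, 1, 1]
j=0: u_0=1/20 ∈ [0, 4/11) → index 0
j=1: u_1=1/4 ∈ [0, 4/11) → index 0
j=2: u_2=9/20 ∈ [4/11, 8/11) → index 1
j=3: u_3=13/20 ∈ [4/11, 8/11) → index 1
j=4: u_4=17/20 ∈ [8/11, 1) → index 2

0 0 1 1 2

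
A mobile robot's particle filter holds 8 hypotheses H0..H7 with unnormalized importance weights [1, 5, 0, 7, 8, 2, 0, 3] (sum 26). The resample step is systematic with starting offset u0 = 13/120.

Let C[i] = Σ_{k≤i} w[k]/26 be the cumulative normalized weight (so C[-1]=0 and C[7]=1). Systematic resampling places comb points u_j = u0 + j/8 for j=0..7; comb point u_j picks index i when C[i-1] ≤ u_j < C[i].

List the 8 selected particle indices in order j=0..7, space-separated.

C = [1/26, 3/13, 3/13, 1/2, 21/26, 23/26, 23/26, 1]
j=0: u_0=13/120 ∈ [1/26, 3/13) → index 1
j=1: u_1=7/30 ∈ [3/13, 1/2) → index 3
j=2: u_2=43/120 ∈ [3/13, 1/2) → index 3
j=3: u_3=29/60 ∈ [3/13, 1/2) → index 3
j=4: u_4=73/120 ∈ [1/2, 21/26) → index 4
j=5: u_5=11/15 ∈ [1/2, 21/26) → index 4
j=6: u_6=103/120 ∈ [21/26, 23/26) → index 5
j=7: u_7=59/60 ∈ [23/26, 1) → index 7

1 3 3 3 4 4 5 7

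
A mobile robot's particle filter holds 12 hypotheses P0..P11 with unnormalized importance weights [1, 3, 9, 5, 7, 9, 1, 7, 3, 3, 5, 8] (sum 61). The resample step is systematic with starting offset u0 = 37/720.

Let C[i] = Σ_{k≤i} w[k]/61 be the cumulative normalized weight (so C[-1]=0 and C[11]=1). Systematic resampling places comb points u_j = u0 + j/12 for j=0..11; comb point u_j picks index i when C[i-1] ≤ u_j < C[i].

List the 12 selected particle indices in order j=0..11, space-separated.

C = [1/61, 4/61, 13/61, 18/61, 25/61, 34/61, 35/61, 42/61, 45/61, 48/61, 53/61, 1]
j=0: u_0=37/720 ∈ [1/61, 4/61) → index 1
j=1: u_1=97/720 ∈ [4/61, 13/61) → index 2
j=2: u_2=157/720 ∈ [13/61, 18/61) → index 3
j=3: u_3=217/720 ∈ [18/61, 25/61) → index 4
j=4: u_4=277/720 ∈ [18/61, 25/61) → index 4
j=5: u_5=337/720 ∈ [25/61, 34/61) → index 5
j=6: u_6=397/720 ∈ [25/61, 34/61) → index 5
j=7: u_7=457/720 ∈ [35/61, 42/61) → index 7
j=8: u_8=517/720 ∈ [42/61, 45/61) → index 8
j=9: u_9=577/720 ∈ [48/61, 53/61) → index 10
j=10: u_10=637/720 ∈ [53/61, 1) → index 11
j=11: u_11=697/720 ∈ [53/61, 1) → index 11

1 2 3 4 4 5 5 7 8 10 11 11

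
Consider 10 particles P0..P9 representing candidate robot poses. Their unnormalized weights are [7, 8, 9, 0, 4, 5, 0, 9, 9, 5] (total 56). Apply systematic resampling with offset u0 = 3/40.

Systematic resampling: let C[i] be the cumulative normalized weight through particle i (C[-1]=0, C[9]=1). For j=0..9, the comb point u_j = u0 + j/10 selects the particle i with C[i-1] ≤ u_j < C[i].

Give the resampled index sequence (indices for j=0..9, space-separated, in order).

C = [1/8, 15/56, 3/7, 3/7, 1/2, 33/56, 33/56, 3/4, 51/56, 1]
j=0: u_0=3/40 ∈ [0, 1/8) → index 0
j=1: u_1=7/40 ∈ [1/8, 15/56) → index 1
j=2: u_2=11/40 ∈ [15/56, 3/7) → index 2
j=3: u_3=3/8 ∈ [15/56, 3/7) → index 2
j=4: u_4=19/40 ∈ [3/7, 1/2) → index 4
j=5: u_5=23/40 ∈ [1/2, 33/56) → index 5
j=6: u_6=27/40 ∈ [33/56, 3/4) → index 7
j=7: u_7=31/40 ∈ [3/4, 51/56) → index 8
j=8: u_8=7/8 ∈ [3/4, 51/56) → index 8
j=9: u_9=39/40 ∈ [51/56, 1) → index 9

0 1 2 2 4 5 7 8 8 9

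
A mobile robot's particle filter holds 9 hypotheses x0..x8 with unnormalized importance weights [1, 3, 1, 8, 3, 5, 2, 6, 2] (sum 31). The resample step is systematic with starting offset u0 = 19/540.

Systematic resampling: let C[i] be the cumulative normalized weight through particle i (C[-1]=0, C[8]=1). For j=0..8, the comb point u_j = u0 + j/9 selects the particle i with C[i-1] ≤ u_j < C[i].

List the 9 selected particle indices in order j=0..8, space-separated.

C = [1/31, 4/31, 5/31, 13/31, 16/31, 21/31, 23/31, 29/31, 1]
j=0: u_0=19/540 ∈ [1/31, 4/31) → index 1
j=1: u_1=79/540 ∈ [4/31, 5/31) → index 2
j=2: u_2=139/540 ∈ [5/31, 13/31) → index 3
j=3: u_3=199/540 ∈ [5/31, 13/31) → index 3
j=4: u_4=259/540 ∈ [13/31, 16/31) → index 4
j=5: u_5=319/540 ∈ [16/31, 21/31) → index 5
j=6: u_6=379/540 ∈ [21/31, 23/31) → index 6
j=7: u_7=439/540 ∈ [23/31, 29/31) → index 7
j=8: u_8=499/540 ∈ [23/31, 29/31) → index 7

1 2 3 3 4 5 6 7 7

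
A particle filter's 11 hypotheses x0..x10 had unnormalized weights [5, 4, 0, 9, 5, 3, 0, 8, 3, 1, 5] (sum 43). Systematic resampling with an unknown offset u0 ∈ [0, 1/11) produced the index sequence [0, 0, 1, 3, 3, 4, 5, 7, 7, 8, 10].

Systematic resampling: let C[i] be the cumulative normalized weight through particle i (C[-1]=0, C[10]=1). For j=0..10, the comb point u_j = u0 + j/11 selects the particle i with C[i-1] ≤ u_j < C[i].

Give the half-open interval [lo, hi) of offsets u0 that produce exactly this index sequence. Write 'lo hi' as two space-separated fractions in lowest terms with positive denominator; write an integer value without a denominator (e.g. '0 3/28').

C = [5/43, 9/43, 9/43, 18/43, 23/43, 26/43, 26/43, 34/43, 37/43, 38/43, 1]
j=0 picked index 0: u0 ∈ [0, 5/43)
j=1 picked index 0: u0 ∈ [-1/11, 12/473)
j=2 picked index 1: u0 ∈ [-31/473, 13/473)
j=3 picked index 3: u0 ∈ [-30/473, 69/473)
j=4 picked index 3: u0 ∈ [-73/473, 26/473)
j=5 picked index 4: u0 ∈ [-17/473, 38/473)
j=6 picked index 5: u0 ∈ [-5/473, 28/473)
j=7 picked index 7: u0 ∈ [-15/473, 73/473)
j=8 picked index 7: u0 ∈ [-58/473, 30/473)
j=9 picked index 8: u0 ∈ [-13/473, 20/473)
j=10 picked index 10: u0 ∈ [-12/473, 1/11)
intersection: [0, 12/473)

0 12/473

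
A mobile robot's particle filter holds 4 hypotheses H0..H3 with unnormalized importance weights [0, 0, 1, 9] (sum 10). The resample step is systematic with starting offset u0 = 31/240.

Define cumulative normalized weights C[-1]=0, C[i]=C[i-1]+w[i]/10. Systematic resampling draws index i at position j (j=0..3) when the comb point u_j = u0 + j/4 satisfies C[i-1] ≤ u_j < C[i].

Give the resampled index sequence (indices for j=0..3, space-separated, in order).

3 3 3 3

C = [0, 0, 1/10, 1]
j=0: u_0=31/240 ∈ [1/10, 1) → index 3
j=1: u_1=91/240 ∈ [1/10, 1) → index 3
j=2: u_2=151/240 ∈ [1/10, 1) → index 3
j=3: u_3=211/240 ∈ [1/10, 1) → index 3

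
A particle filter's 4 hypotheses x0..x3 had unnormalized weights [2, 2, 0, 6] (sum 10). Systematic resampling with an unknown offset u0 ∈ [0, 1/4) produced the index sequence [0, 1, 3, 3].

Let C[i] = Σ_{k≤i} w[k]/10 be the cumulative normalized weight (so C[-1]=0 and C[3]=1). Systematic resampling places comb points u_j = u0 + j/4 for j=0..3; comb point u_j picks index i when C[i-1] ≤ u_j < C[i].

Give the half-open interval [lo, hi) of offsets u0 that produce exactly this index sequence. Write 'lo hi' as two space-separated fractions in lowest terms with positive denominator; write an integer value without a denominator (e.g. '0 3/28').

0 3/20

C = [1/5, 2/5, 2/5, 1]
j=0 picked index 0: u0 ∈ [0, 1/5)
j=1 picked index 1: u0 ∈ [-1/20, 3/20)
j=2 picked index 3: u0 ∈ [-1/10, 1/2)
j=3 picked index 3: u0 ∈ [-7/20, 1/4)
intersection: [0, 3/20)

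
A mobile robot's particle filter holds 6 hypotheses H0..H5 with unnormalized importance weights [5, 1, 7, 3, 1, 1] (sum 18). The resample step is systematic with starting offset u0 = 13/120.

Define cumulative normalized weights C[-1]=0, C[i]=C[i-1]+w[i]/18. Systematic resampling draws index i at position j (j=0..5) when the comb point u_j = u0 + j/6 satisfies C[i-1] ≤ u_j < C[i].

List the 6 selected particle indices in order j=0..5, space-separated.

0 0 2 2 3 4

C = [5/18, 1/3, 13/18, 8/9, 17/18, 1]
j=0: u_0=13/120 ∈ [0, 5/18) → index 0
j=1: u_1=11/40 ∈ [0, 5/18) → index 0
j=2: u_2=53/120 ∈ [1/3, 13/18) → index 2
j=3: u_3=73/120 ∈ [1/3, 13/18) → index 2
j=4: u_4=31/40 ∈ [13/18, 8/9) → index 3
j=5: u_5=113/120 ∈ [8/9, 17/18) → index 4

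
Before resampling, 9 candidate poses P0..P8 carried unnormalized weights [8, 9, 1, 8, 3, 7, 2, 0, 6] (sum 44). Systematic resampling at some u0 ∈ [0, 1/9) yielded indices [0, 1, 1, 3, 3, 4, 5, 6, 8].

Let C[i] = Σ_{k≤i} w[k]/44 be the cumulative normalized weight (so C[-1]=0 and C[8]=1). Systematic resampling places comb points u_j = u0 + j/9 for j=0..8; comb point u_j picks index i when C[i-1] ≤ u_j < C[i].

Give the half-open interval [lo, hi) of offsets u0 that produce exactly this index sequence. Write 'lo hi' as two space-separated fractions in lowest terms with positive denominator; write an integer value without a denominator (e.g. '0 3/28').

C = [2/11, 17/44, 9/22, 13/22, 29/44, 9/11, 19/22, 19/22, 1]
j=0 picked index 0: u0 ∈ [0, 2/11)
j=1 picked index 1: u0 ∈ [7/99, 109/396)
j=2 picked index 1: u0 ∈ [-4/99, 65/396)
j=3 picked index 3: u0 ∈ [5/66, 17/66)
j=4 picked index 3: u0 ∈ [-7/198, 29/198)
j=5 picked index 4: u0 ∈ [7/198, 41/396)
j=6 picked index 5: u0 ∈ [-1/132, 5/33)
j=7 picked index 6: u0 ∈ [4/99, 17/198)
j=8 picked index 8: u0 ∈ [-5/198, 1/9)
intersection: [5/66, 17/198)

5/66 17/198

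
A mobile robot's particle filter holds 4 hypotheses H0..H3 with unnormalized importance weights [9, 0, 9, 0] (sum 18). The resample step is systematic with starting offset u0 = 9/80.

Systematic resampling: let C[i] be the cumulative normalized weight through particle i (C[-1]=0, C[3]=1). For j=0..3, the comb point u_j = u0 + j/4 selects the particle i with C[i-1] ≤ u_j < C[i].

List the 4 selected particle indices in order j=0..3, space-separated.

0 0 2 2

C = [1/2, 1/2, 1, 1]
j=0: u_0=9/80 ∈ [0, 1/2) → index 0
j=1: u_1=29/80 ∈ [0, 1/2) → index 0
j=2: u_2=49/80 ∈ [1/2, 1) → index 2
j=3: u_3=69/80 ∈ [1/2, 1) → index 2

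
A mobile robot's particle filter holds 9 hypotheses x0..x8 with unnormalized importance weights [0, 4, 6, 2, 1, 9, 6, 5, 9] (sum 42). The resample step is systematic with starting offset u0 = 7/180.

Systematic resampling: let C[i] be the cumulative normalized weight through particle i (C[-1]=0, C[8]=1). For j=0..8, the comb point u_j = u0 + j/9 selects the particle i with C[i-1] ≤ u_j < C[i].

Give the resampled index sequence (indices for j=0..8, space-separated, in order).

1 2 3 5 5 6 7 8 8

C = [0, 2/21, 5/21, 2/7, 13/42, 11/21, 2/3, 11/14, 1]
j=0: u_0=7/180 ∈ [0, 2/21) → index 1
j=1: u_1=3/20 ∈ [2/21, 5/21) → index 2
j=2: u_2=47/180 ∈ [5/21, 2/7) → index 3
j=3: u_3=67/180 ∈ [13/42, 11/21) → index 5
j=4: u_4=29/60 ∈ [13/42, 11/21) → index 5
j=5: u_5=107/180 ∈ [11/21, 2/3) → index 6
j=6: u_6=127/180 ∈ [2/3, 11/14) → index 7
j=7: u_7=49/60 ∈ [11/14, 1) → index 8
j=8: u_8=167/180 ∈ [11/14, 1) → index 8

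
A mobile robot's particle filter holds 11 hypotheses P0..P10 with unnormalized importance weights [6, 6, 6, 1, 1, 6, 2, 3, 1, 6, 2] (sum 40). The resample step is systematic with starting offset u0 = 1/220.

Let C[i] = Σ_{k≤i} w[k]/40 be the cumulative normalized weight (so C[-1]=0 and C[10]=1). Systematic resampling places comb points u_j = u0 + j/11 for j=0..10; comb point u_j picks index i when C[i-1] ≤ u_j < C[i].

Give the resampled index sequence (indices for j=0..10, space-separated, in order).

0 0 1 1 2 3 5 5 7 9 9

C = [3/20, 3/10, 9/20, 19/40, 1/2, 13/20, 7/10, 31/40, 4/5, 19/20, 1]
j=0: u_0=1/220 ∈ [0, 3/20) → index 0
j=1: u_1=21/220 ∈ [0, 3/20) → index 0
j=2: u_2=41/220 ∈ [3/20, 3/10) → index 1
j=3: u_3=61/220 ∈ [3/20, 3/10) → index 1
j=4: u_4=81/220 ∈ [3/10, 9/20) → index 2
j=5: u_5=101/220 ∈ [9/20, 19/40) → index 3
j=6: u_6=11/20 ∈ [1/2, 13/20) → index 5
j=7: u_7=141/220 ∈ [1/2, 13/20) → index 5
j=8: u_8=161/220 ∈ [7/10, 31/40) → index 7
j=9: u_9=181/220 ∈ [4/5, 19/20) → index 9
j=10: u_10=201/220 ∈ [4/5, 19/20) → index 9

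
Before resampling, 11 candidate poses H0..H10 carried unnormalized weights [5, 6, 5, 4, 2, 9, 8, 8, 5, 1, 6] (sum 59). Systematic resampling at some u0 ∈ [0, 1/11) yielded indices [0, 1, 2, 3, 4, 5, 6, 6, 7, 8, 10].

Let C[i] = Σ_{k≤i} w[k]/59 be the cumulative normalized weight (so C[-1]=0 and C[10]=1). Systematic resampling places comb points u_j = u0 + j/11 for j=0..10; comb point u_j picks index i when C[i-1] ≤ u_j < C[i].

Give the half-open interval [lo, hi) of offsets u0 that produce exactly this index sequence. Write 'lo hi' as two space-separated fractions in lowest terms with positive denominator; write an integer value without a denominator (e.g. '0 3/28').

3/649 6/649

C = [5/59, 11/59, 16/59, 20/59, 22/59, 31/59, 39/59, 47/59, 52/59, 53/59, 1]
j=0 picked index 0: u0 ∈ [0, 5/59)
j=1 picked index 1: u0 ∈ [-4/649, 62/649)
j=2 picked index 2: u0 ∈ [3/649, 58/649)
j=3 picked index 3: u0 ∈ [-1/649, 43/649)
j=4 picked index 4: u0 ∈ [-16/649, 6/649)
j=5 picked index 5: u0 ∈ [-53/649, 46/649)
j=6 picked index 6: u0 ∈ [-13/649, 75/649)
j=7 picked index 6: u0 ∈ [-72/649, 16/649)
j=8 picked index 7: u0 ∈ [-43/649, 45/649)
j=9 picked index 8: u0 ∈ [-14/649, 41/649)
j=10 picked index 10: u0 ∈ [-7/649, 1/11)
intersection: [3/649, 6/649)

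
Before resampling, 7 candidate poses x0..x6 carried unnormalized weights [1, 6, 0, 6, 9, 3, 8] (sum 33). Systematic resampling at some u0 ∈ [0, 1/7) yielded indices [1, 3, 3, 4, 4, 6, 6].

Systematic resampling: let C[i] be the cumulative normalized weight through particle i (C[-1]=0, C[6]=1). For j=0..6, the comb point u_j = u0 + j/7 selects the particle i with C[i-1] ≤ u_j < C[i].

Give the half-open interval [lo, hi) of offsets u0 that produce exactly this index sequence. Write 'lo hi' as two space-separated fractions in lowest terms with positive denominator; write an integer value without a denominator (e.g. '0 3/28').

C = [1/33, 7/33, 7/33, 13/33, 2/3, 25/33, 1]
j=0 picked index 1: u0 ∈ [1/33, 7/33)
j=1 picked index 3: u0 ∈ [16/231, 58/231)
j=2 picked index 3: u0 ∈ [-17/231, 25/231)
j=3 picked index 4: u0 ∈ [-8/231, 5/21)
j=4 picked index 4: u0 ∈ [-41/231, 2/21)
j=5 picked index 6: u0 ∈ [10/231, 2/7)
j=6 picked index 6: u0 ∈ [-23/231, 1/7)
intersection: [16/231, 2/21)

16/231 2/21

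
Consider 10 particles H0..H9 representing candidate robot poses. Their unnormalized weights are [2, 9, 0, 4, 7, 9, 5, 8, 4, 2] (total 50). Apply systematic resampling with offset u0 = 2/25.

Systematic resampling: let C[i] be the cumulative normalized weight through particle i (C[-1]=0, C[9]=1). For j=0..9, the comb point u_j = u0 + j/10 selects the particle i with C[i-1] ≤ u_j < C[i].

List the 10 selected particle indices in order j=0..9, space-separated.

1 1 3 4 5 5 6 7 8 9

C = [1/25, 11/50, 11/50, 3/10, 11/25, 31/50, 18/25, 22/25, 24/25, 1]
j=0: u_0=2/25 ∈ [1/25, 11/50) → index 1
j=1: u_1=9/50 ∈ [1/25, 11/50) → index 1
j=2: u_2=7/25 ∈ [11/50, 3/10) → index 3
j=3: u_3=19/50 ∈ [3/10, 11/25) → index 4
j=4: u_4=12/25 ∈ [11/25, 31/50) → index 5
j=5: u_5=29/50 ∈ [11/25, 31/50) → index 5
j=6: u_6=17/25 ∈ [31/50, 18/25) → index 6
j=7: u_7=39/50 ∈ [18/25, 22/25) → index 7
j=8: u_8=22/25 ∈ [22/25, 24/25) → index 8
j=9: u_9=49/50 ∈ [24/25, 1) → index 9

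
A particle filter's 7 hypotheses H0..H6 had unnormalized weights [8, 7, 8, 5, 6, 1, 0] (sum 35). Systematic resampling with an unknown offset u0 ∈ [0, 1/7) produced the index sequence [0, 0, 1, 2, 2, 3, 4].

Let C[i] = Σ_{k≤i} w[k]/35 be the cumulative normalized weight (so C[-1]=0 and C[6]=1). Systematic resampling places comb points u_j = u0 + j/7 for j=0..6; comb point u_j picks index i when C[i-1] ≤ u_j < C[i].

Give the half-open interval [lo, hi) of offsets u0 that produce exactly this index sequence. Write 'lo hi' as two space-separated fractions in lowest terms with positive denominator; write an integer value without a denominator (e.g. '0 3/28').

C = [8/35, 3/7, 23/35, 4/5, 34/35, 1, 1]
j=0 picked index 0: u0 ∈ [0, 8/35)
j=1 picked index 0: u0 ∈ [-1/7, 3/35)
j=2 picked index 1: u0 ∈ [-2/35, 1/7)
j=3 picked index 2: u0 ∈ [0, 8/35)
j=4 picked index 2: u0 ∈ [-1/7, 3/35)
j=5 picked index 3: u0 ∈ [-2/35, 3/35)
j=6 picked index 4: u0 ∈ [-2/35, 4/35)
intersection: [0, 3/35)

0 3/35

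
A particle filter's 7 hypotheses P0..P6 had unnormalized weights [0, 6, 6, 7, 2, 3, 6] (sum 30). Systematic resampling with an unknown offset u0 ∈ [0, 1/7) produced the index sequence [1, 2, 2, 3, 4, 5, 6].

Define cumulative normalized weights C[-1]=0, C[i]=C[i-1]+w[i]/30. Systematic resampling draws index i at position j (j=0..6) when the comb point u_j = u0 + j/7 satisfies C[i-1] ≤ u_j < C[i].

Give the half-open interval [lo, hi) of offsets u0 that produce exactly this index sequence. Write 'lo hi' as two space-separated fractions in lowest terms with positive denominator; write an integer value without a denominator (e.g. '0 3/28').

13/210 3/35

C = [0, 1/5, 2/5, 19/30, 7/10, 4/5, 1]
j=0 picked index 1: u0 ∈ [0, 1/5)
j=1 picked index 2: u0 ∈ [2/35, 9/35)
j=2 picked index 2: u0 ∈ [-3/35, 4/35)
j=3 picked index 3: u0 ∈ [-1/35, 43/210)
j=4 picked index 4: u0 ∈ [13/210, 9/70)
j=5 picked index 5: u0 ∈ [-1/70, 3/35)
j=6 picked index 6: u0 ∈ [-2/35, 1/7)
intersection: [13/210, 3/35)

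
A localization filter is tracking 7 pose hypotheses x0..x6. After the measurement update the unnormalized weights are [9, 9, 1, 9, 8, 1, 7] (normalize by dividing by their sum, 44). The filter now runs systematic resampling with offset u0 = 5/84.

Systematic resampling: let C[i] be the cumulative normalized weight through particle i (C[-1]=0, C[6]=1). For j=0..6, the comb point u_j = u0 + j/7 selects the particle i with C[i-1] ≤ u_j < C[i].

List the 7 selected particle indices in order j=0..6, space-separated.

C = [9/44, 9/22, 19/44, 7/11, 9/11, 37/44, 1]
j=0: u_0=5/84 ∈ [0, 9/44) → index 0
j=1: u_1=17/84 ∈ [0, 9/44) → index 0
j=2: u_2=29/84 ∈ [9/44, 9/22) → index 1
j=3: u_3=41/84 ∈ [19/44, 7/11) → index 3
j=4: u_4=53/84 ∈ [19/44, 7/11) → index 3
j=5: u_5=65/84 ∈ [7/11, 9/11) → index 4
j=6: u_6=11/12 ∈ [37/44, 1) → index 6

0 0 1 3 3 4 6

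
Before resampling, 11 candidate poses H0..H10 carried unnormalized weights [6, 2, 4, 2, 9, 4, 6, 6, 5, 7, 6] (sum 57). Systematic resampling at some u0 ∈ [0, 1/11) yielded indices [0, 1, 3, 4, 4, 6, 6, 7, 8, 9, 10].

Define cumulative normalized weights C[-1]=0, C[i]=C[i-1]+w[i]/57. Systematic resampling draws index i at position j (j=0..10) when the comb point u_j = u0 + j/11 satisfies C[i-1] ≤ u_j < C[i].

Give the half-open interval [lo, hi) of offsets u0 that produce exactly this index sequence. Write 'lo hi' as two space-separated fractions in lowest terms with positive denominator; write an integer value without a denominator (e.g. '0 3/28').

C = [2/19, 8/57, 4/19, 14/57, 23/57, 9/19, 11/19, 13/19, 44/57, 17/19, 1]
j=0 picked index 0: u0 ∈ [0, 2/19)
j=1 picked index 1: u0 ∈ [3/209, 31/627)
j=2 picked index 3: u0 ∈ [6/209, 40/627)
j=3 picked index 4: u0 ∈ [-17/627, 82/627)
j=4 picked index 4: u0 ∈ [-74/627, 25/627)
j=5 picked index 6: u0 ∈ [4/209, 26/209)
j=6 picked index 6: u0 ∈ [-15/209, 7/209)
j=7 picked index 7: u0 ∈ [-12/209, 10/209)
j=8 picked index 8: u0 ∈ [-9/209, 28/627)
j=9 picked index 9: u0 ∈ [-29/627, 16/209)
j=10 picked index 10: u0 ∈ [-3/209, 1/11)
intersection: [6/209, 7/209)

6/209 7/209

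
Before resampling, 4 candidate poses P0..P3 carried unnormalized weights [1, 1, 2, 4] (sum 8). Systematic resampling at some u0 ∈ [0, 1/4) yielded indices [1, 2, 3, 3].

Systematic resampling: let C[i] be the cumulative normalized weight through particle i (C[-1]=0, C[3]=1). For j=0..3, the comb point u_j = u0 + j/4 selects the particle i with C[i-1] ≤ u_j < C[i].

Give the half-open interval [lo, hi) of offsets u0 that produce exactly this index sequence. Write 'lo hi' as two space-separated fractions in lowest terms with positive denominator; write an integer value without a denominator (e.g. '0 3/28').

C = [1/8, 1/4, 1/2, 1]
j=0 picked index 1: u0 ∈ [1/8, 1/4)
j=1 picked index 2: u0 ∈ [0, 1/4)
j=2 picked index 3: u0 ∈ [0, 1/2)
j=3 picked index 3: u0 ∈ [-1/4, 1/4)
intersection: [1/8, 1/4)

1/8 1/4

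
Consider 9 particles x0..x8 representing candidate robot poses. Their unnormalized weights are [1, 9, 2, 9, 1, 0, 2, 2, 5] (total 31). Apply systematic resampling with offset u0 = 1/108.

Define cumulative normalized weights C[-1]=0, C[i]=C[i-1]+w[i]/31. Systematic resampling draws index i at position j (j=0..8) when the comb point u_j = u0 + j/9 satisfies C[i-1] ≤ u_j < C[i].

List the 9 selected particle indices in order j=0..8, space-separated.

0 1 1 2 3 3 3 7 8

C = [1/31, 10/31, 12/31, 21/31, 22/31, 22/31, 24/31, 26/31, 1]
j=0: u_0=1/108 ∈ [0, 1/31) → index 0
j=1: u_1=13/108 ∈ [1/31, 10/31) → index 1
j=2: u_2=25/108 ∈ [1/31, 10/31) → index 1
j=3: u_3=37/108 ∈ [10/31, 12/31) → index 2
j=4: u_4=49/108 ∈ [12/31, 21/31) → index 3
j=5: u_5=61/108 ∈ [12/31, 21/31) → index 3
j=6: u_6=73/108 ∈ [12/31, 21/31) → index 3
j=7: u_7=85/108 ∈ [24/31, 26/31) → index 7
j=8: u_8=97/108 ∈ [26/31, 1) → index 8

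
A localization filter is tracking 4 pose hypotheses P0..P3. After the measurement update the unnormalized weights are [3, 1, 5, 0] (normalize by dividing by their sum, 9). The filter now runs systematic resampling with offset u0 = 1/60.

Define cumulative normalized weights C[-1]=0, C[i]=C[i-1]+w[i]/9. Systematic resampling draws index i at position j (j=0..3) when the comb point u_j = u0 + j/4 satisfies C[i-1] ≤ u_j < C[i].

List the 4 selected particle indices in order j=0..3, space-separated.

C = [1/3, 4/9, 1, 1]
j=0: u_0=1/60 ∈ [0, 1/3) → index 0
j=1: u_1=4/15 ∈ [0, 1/3) → index 0
j=2: u_2=31/60 ∈ [4/9, 1) → index 2
j=3: u_3=23/30 ∈ [4/9, 1) → index 2

0 0 2 2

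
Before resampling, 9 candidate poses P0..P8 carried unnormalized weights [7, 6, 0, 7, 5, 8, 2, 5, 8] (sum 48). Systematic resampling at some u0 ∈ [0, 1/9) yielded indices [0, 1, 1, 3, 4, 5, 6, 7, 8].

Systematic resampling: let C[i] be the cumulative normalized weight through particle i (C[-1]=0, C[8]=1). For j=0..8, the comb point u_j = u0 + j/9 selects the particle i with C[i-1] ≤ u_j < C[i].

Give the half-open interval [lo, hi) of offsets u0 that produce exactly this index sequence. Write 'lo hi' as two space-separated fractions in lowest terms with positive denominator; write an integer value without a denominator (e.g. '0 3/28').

5/144 7/144

C = [7/48, 13/48, 13/48, 5/12, 25/48, 11/16, 35/48, 5/6, 1]
j=0 picked index 0: u0 ∈ [0, 7/48)
j=1 picked index 1: u0 ∈ [5/144, 23/144)
j=2 picked index 1: u0 ∈ [-11/144, 7/144)
j=3 picked index 3: u0 ∈ [-1/16, 1/12)
j=4 picked index 4: u0 ∈ [-1/36, 11/144)
j=5 picked index 5: u0 ∈ [-5/144, 19/144)
j=6 picked index 6: u0 ∈ [1/48, 1/16)
j=7 picked index 7: u0 ∈ [-7/144, 1/18)
j=8 picked index 8: u0 ∈ [-1/18, 1/9)
intersection: [5/144, 7/144)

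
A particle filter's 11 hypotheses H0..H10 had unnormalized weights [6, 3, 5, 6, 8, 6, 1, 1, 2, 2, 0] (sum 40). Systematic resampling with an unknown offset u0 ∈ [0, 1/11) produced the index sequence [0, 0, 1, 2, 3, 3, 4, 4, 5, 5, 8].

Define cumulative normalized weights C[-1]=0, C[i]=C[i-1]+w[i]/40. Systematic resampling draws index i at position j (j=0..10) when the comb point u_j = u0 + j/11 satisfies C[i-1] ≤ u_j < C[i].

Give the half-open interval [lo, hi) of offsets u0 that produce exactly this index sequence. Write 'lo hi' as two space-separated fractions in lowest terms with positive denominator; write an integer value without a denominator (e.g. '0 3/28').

0 7/220

C = [3/20, 9/40, 7/20, 1/2, 7/10, 17/20, 7/8, 9/10, 19/20, 1, 1]
j=0 picked index 0: u0 ∈ [0, 3/20)
j=1 picked index 0: u0 ∈ [-1/11, 13/220)
j=2 picked index 1: u0 ∈ [-7/220, 19/440)
j=3 picked index 2: u0 ∈ [-21/440, 17/220)
j=4 picked index 3: u0 ∈ [-3/220, 3/22)
j=5 picked index 3: u0 ∈ [-23/220, 1/22)
j=6 picked index 4: u0 ∈ [-1/22, 17/110)
j=7 picked index 4: u0 ∈ [-3/22, 7/110)
j=8 picked index 5: u0 ∈ [-3/110, 27/220)
j=9 picked index 5: u0 ∈ [-13/110, 7/220)
j=10 picked index 8: u0 ∈ [-1/110, 9/220)
intersection: [0, 7/220)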